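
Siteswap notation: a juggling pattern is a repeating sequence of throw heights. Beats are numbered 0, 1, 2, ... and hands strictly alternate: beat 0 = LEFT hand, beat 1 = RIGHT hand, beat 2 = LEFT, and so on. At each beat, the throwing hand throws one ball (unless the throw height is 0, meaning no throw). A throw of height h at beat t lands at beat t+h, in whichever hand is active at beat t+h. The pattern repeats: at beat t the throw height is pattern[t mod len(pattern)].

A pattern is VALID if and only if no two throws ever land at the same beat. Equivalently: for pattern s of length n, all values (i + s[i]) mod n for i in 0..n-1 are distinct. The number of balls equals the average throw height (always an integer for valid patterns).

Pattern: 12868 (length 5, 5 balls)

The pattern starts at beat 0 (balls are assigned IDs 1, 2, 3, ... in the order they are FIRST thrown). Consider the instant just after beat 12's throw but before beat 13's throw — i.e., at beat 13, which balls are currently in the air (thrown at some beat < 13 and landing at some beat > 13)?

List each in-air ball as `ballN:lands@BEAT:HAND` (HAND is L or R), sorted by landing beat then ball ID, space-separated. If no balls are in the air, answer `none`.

Answer: ball4:lands@14:L ball5:lands@15:R ball1:lands@17:R ball3:lands@20:L

Derivation:
Beat 0 (L): throw ball1 h=1 -> lands@1:R; in-air after throw: [b1@1:R]
Beat 1 (R): throw ball1 h=2 -> lands@3:R; in-air after throw: [b1@3:R]
Beat 2 (L): throw ball2 h=8 -> lands@10:L; in-air after throw: [b1@3:R b2@10:L]
Beat 3 (R): throw ball1 h=6 -> lands@9:R; in-air after throw: [b1@9:R b2@10:L]
Beat 4 (L): throw ball3 h=8 -> lands@12:L; in-air after throw: [b1@9:R b2@10:L b3@12:L]
Beat 5 (R): throw ball4 h=1 -> lands@6:L; in-air after throw: [b4@6:L b1@9:R b2@10:L b3@12:L]
Beat 6 (L): throw ball4 h=2 -> lands@8:L; in-air after throw: [b4@8:L b1@9:R b2@10:L b3@12:L]
Beat 7 (R): throw ball5 h=8 -> lands@15:R; in-air after throw: [b4@8:L b1@9:R b2@10:L b3@12:L b5@15:R]
Beat 8 (L): throw ball4 h=6 -> lands@14:L; in-air after throw: [b1@9:R b2@10:L b3@12:L b4@14:L b5@15:R]
Beat 9 (R): throw ball1 h=8 -> lands@17:R; in-air after throw: [b2@10:L b3@12:L b4@14:L b5@15:R b1@17:R]
Beat 10 (L): throw ball2 h=1 -> lands@11:R; in-air after throw: [b2@11:R b3@12:L b4@14:L b5@15:R b1@17:R]
Beat 11 (R): throw ball2 h=2 -> lands@13:R; in-air after throw: [b3@12:L b2@13:R b4@14:L b5@15:R b1@17:R]
Beat 12 (L): throw ball3 h=8 -> lands@20:L; in-air after throw: [b2@13:R b4@14:L b5@15:R b1@17:R b3@20:L]
Beat 13 (R): throw ball2 h=6 -> lands@19:R; in-air after throw: [b4@14:L b5@15:R b1@17:R b2@19:R b3@20:L]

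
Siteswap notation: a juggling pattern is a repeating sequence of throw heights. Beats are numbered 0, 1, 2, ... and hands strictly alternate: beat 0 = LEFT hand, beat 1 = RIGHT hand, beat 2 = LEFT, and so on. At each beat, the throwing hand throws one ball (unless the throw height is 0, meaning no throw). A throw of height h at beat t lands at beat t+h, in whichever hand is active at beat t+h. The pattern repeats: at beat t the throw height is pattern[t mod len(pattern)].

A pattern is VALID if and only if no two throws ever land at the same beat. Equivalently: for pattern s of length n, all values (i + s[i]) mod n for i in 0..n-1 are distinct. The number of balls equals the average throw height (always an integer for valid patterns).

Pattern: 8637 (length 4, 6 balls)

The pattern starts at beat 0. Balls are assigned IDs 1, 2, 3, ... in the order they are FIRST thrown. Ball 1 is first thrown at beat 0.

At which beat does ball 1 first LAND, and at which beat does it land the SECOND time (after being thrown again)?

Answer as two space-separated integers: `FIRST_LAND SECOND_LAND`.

Beat 0 (L): throw ball1 h=8 -> lands@8:L; in-air after throw: [b1@8:L]
Beat 1 (R): throw ball2 h=6 -> lands@7:R; in-air after throw: [b2@7:R b1@8:L]
Beat 2 (L): throw ball3 h=3 -> lands@5:R; in-air after throw: [b3@5:R b2@7:R b1@8:L]
Beat 3 (R): throw ball4 h=7 -> lands@10:L; in-air after throw: [b3@5:R b2@7:R b1@8:L b4@10:L]
Beat 4 (L): throw ball5 h=8 -> lands@12:L; in-air after throw: [b3@5:R b2@7:R b1@8:L b4@10:L b5@12:L]
Beat 5 (R): throw ball3 h=6 -> lands@11:R; in-air after throw: [b2@7:R b1@8:L b4@10:L b3@11:R b5@12:L]
Beat 6 (L): throw ball6 h=3 -> lands@9:R; in-air after throw: [b2@7:R b1@8:L b6@9:R b4@10:L b3@11:R b5@12:L]
Beat 7 (R): throw ball2 h=7 -> lands@14:L; in-air after throw: [b1@8:L b6@9:R b4@10:L b3@11:R b5@12:L b2@14:L]
Beat 8 (L): throw ball1 h=8 -> lands@16:L; in-air after throw: [b6@9:R b4@10:L b3@11:R b5@12:L b2@14:L b1@16:L]
Beat 9 (R): throw ball6 h=6 -> lands@15:R; in-air after throw: [b4@10:L b3@11:R b5@12:L b2@14:L b6@15:R b1@16:L]
Beat 10 (L): throw ball4 h=3 -> lands@13:R; in-air after throw: [b3@11:R b5@12:L b4@13:R b2@14:L b6@15:R b1@16:L]
Beat 11 (R): throw ball3 h=7 -> lands@18:L; in-air after throw: [b5@12:L b4@13:R b2@14:L b6@15:R b1@16:L b3@18:L]
Beat 12 (L): throw ball5 h=8 -> lands@20:L; in-air after throw: [b4@13:R b2@14:L b6@15:R b1@16:L b3@18:L b5@20:L]
Beat 13 (R): throw ball4 h=6 -> lands@19:R; in-air after throw: [b2@14:L b6@15:R b1@16:L b3@18:L b4@19:R b5@20:L]
Beat 14 (L): throw ball2 h=3 -> lands@17:R; in-air after throw: [b6@15:R b1@16:L b2@17:R b3@18:L b4@19:R b5@20:L]
Beat 15 (R): throw ball6 h=7 -> lands@22:L; in-air after throw: [b1@16:L b2@17:R b3@18:L b4@19:R b5@20:L b6@22:L]
Beat 16 (L): throw ball1 h=8 -> lands@24:L; in-air after throw: [b2@17:R b3@18:L b4@19:R b5@20:L b6@22:L b1@24:L]
Ball 1: thrown@0 h=8 -> first land @8; rethrown@8 h=8 -> second land @16

Answer: 8 16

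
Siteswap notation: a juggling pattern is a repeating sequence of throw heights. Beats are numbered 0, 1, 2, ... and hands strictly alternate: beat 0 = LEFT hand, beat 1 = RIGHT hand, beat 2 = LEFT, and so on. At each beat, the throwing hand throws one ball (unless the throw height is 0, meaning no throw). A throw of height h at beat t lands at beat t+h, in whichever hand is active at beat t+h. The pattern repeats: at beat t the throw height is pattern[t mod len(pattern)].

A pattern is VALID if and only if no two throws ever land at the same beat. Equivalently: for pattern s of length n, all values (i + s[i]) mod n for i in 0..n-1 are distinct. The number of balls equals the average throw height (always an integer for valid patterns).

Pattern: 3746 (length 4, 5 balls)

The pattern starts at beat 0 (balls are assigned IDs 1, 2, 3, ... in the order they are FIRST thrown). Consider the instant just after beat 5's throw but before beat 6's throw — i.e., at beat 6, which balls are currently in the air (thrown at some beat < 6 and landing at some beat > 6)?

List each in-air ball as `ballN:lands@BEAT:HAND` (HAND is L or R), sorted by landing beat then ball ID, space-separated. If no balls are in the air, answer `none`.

Beat 0 (L): throw ball1 h=3 -> lands@3:R; in-air after throw: [b1@3:R]
Beat 1 (R): throw ball2 h=7 -> lands@8:L; in-air after throw: [b1@3:R b2@8:L]
Beat 2 (L): throw ball3 h=4 -> lands@6:L; in-air after throw: [b1@3:R b3@6:L b2@8:L]
Beat 3 (R): throw ball1 h=6 -> lands@9:R; in-air after throw: [b3@6:L b2@8:L b1@9:R]
Beat 4 (L): throw ball4 h=3 -> lands@7:R; in-air after throw: [b3@6:L b4@7:R b2@8:L b1@9:R]
Beat 5 (R): throw ball5 h=7 -> lands@12:L; in-air after throw: [b3@6:L b4@7:R b2@8:L b1@9:R b5@12:L]
Beat 6 (L): throw ball3 h=4 -> lands@10:L; in-air after throw: [b4@7:R b2@8:L b1@9:R b3@10:L b5@12:L]

Answer: ball4:lands@7:R ball2:lands@8:L ball1:lands@9:R ball5:lands@12:L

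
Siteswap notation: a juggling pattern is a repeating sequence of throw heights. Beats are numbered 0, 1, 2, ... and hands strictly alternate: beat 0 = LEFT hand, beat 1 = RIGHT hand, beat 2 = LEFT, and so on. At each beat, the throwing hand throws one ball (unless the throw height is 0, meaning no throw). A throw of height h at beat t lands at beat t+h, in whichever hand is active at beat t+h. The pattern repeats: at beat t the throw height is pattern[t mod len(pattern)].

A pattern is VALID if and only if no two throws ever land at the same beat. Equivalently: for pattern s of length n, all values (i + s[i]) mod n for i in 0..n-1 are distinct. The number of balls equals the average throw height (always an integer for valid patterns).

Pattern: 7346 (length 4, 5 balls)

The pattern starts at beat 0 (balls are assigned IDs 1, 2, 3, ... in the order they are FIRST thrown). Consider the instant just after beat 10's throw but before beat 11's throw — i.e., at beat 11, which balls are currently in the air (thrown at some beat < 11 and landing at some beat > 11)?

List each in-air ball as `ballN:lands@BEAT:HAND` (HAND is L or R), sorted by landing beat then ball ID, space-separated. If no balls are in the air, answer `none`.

Beat 0 (L): throw ball1 h=7 -> lands@7:R; in-air after throw: [b1@7:R]
Beat 1 (R): throw ball2 h=3 -> lands@4:L; in-air after throw: [b2@4:L b1@7:R]
Beat 2 (L): throw ball3 h=4 -> lands@6:L; in-air after throw: [b2@4:L b3@6:L b1@7:R]
Beat 3 (R): throw ball4 h=6 -> lands@9:R; in-air after throw: [b2@4:L b3@6:L b1@7:R b4@9:R]
Beat 4 (L): throw ball2 h=7 -> lands@11:R; in-air after throw: [b3@6:L b1@7:R b4@9:R b2@11:R]
Beat 5 (R): throw ball5 h=3 -> lands@8:L; in-air after throw: [b3@6:L b1@7:R b5@8:L b4@9:R b2@11:R]
Beat 6 (L): throw ball3 h=4 -> lands@10:L; in-air after throw: [b1@7:R b5@8:L b4@9:R b3@10:L b2@11:R]
Beat 7 (R): throw ball1 h=6 -> lands@13:R; in-air after throw: [b5@8:L b4@9:R b3@10:L b2@11:R b1@13:R]
Beat 8 (L): throw ball5 h=7 -> lands@15:R; in-air after throw: [b4@9:R b3@10:L b2@11:R b1@13:R b5@15:R]
Beat 9 (R): throw ball4 h=3 -> lands@12:L; in-air after throw: [b3@10:L b2@11:R b4@12:L b1@13:R b5@15:R]
Beat 10 (L): throw ball3 h=4 -> lands@14:L; in-air after throw: [b2@11:R b4@12:L b1@13:R b3@14:L b5@15:R]
Beat 11 (R): throw ball2 h=6 -> lands@17:R; in-air after throw: [b4@12:L b1@13:R b3@14:L b5@15:R b2@17:R]

Answer: ball4:lands@12:L ball1:lands@13:R ball3:lands@14:L ball5:lands@15:R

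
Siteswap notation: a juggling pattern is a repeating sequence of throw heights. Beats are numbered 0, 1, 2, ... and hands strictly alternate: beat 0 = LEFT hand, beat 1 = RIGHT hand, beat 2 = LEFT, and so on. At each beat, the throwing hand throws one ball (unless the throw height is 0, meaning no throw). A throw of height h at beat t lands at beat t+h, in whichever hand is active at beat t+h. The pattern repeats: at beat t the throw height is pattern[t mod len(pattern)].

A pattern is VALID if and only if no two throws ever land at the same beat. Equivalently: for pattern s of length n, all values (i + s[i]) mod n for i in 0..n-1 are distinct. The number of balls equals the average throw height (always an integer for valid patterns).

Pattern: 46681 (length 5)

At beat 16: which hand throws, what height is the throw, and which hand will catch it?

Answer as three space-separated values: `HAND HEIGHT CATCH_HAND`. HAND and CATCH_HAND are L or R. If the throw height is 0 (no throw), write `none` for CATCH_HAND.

Answer: L 6 L

Derivation:
Beat 16: 16 mod 2 = 0, so hand = L
Throw height = pattern[16 mod 5] = pattern[1] = 6
Lands at beat 16+6=22, 22 mod 2 = 0, so catch hand = L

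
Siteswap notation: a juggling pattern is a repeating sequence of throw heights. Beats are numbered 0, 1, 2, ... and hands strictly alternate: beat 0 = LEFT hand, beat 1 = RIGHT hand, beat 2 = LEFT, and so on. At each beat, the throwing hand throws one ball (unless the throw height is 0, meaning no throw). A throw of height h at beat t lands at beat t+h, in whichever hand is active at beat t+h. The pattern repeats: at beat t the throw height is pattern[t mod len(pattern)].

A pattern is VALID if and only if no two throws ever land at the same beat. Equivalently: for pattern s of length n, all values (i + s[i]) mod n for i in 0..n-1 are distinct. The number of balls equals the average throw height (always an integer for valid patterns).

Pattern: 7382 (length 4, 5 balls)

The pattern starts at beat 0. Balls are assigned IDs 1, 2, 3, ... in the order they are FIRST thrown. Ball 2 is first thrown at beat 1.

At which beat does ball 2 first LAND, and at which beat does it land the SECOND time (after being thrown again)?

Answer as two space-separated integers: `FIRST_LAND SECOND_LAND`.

Beat 0 (L): throw ball1 h=7 -> lands@7:R; in-air after throw: [b1@7:R]
Beat 1 (R): throw ball2 h=3 -> lands@4:L; in-air after throw: [b2@4:L b1@7:R]
Beat 2 (L): throw ball3 h=8 -> lands@10:L; in-air after throw: [b2@4:L b1@7:R b3@10:L]
Beat 3 (R): throw ball4 h=2 -> lands@5:R; in-air after throw: [b2@4:L b4@5:R b1@7:R b3@10:L]
Beat 4 (L): throw ball2 h=7 -> lands@11:R; in-air after throw: [b4@5:R b1@7:R b3@10:L b2@11:R]
Beat 5 (R): throw ball4 h=3 -> lands@8:L; in-air after throw: [b1@7:R b4@8:L b3@10:L b2@11:R]
Beat 6 (L): throw ball5 h=8 -> lands@14:L; in-air after throw: [b1@7:R b4@8:L b3@10:L b2@11:R b5@14:L]
Beat 7 (R): throw ball1 h=2 -> lands@9:R; in-air after throw: [b4@8:L b1@9:R b3@10:L b2@11:R b5@14:L]
Beat 8 (L): throw ball4 h=7 -> lands@15:R; in-air after throw: [b1@9:R b3@10:L b2@11:R b5@14:L b4@15:R]
Beat 9 (R): throw ball1 h=3 -> lands@12:L; in-air after throw: [b3@10:L b2@11:R b1@12:L b5@14:L b4@15:R]
Beat 10 (L): throw ball3 h=8 -> lands@18:L; in-air after throw: [b2@11:R b1@12:L b5@14:L b4@15:R b3@18:L]
Beat 11 (R): throw ball2 h=2 -> lands@13:R; in-air after throw: [b1@12:L b2@13:R b5@14:L b4@15:R b3@18:L]
Ball 2: thrown@1 h=3 -> first land @4; rethrown@4 h=7 -> second land @11

Answer: 4 11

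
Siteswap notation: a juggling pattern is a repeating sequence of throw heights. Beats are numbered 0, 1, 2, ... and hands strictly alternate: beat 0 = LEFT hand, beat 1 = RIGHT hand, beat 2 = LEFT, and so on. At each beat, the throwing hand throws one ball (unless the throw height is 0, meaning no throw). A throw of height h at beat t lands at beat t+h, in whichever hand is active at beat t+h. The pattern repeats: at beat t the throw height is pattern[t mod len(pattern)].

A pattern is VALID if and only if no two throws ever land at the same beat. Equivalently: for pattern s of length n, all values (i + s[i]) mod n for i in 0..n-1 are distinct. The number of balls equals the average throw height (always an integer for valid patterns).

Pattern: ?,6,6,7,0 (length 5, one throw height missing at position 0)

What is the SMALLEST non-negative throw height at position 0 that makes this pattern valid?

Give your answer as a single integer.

Answer: 1

Derivation:
i=0: s[i]=? (unknown)
i=1: (1 + 6) mod 5 = 2
i=2: (2 + 6) mod 5 = 3
i=3: (3 + 7) mod 5 = 0
i=4: (4 + 0) mod 5 = 4
Known residues: [0, 2, 3, 4]; need a permutation of 0..4, so missing residue r = 1
Need (0 + s) mod 5 = 1; smallest s = (1 - 0) mod 5 = 1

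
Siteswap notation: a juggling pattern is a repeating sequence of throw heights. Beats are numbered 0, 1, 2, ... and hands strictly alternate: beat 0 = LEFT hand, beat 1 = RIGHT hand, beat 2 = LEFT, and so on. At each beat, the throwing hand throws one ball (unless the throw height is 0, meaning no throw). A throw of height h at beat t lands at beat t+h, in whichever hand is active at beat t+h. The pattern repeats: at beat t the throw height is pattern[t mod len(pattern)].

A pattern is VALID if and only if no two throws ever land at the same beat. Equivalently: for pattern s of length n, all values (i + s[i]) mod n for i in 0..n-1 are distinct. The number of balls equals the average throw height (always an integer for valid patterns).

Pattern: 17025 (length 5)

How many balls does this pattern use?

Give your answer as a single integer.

Pattern = [1, 7, 0, 2, 5], length n = 5
  position 0: throw height = 1, running sum = 1
  position 1: throw height = 7, running sum = 8
  position 2: throw height = 0, running sum = 8
  position 3: throw height = 2, running sum = 10
  position 4: throw height = 5, running sum = 15
Total sum = 15; balls = sum / n = 15 / 5 = 3

Answer: 3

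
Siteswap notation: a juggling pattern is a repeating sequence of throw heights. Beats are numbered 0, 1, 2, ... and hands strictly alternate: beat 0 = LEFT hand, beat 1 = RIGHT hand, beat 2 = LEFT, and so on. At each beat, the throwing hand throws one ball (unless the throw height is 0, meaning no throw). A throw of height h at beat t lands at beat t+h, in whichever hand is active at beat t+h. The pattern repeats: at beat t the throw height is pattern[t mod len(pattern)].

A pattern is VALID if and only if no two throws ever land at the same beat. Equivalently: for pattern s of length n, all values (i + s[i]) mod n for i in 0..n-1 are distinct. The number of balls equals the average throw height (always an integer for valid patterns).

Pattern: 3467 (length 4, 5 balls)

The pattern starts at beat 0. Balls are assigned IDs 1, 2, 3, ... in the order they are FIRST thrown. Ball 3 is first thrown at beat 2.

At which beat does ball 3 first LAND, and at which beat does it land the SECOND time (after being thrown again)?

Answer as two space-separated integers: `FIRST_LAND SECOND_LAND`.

Answer: 8 11

Derivation:
Beat 0 (L): throw ball1 h=3 -> lands@3:R; in-air after throw: [b1@3:R]
Beat 1 (R): throw ball2 h=4 -> lands@5:R; in-air after throw: [b1@3:R b2@5:R]
Beat 2 (L): throw ball3 h=6 -> lands@8:L; in-air after throw: [b1@3:R b2@5:R b3@8:L]
Beat 3 (R): throw ball1 h=7 -> lands@10:L; in-air after throw: [b2@5:R b3@8:L b1@10:L]
Beat 4 (L): throw ball4 h=3 -> lands@7:R; in-air after throw: [b2@5:R b4@7:R b3@8:L b1@10:L]
Beat 5 (R): throw ball2 h=4 -> lands@9:R; in-air after throw: [b4@7:R b3@8:L b2@9:R b1@10:L]
Beat 6 (L): throw ball5 h=6 -> lands@12:L; in-air after throw: [b4@7:R b3@8:L b2@9:R b1@10:L b5@12:L]
Beat 7 (R): throw ball4 h=7 -> lands@14:L; in-air after throw: [b3@8:L b2@9:R b1@10:L b5@12:L b4@14:L]
Beat 8 (L): throw ball3 h=3 -> lands@11:R; in-air after throw: [b2@9:R b1@10:L b3@11:R b5@12:L b4@14:L]
Beat 9 (R): throw ball2 h=4 -> lands@13:R; in-air after throw: [b1@10:L b3@11:R b5@12:L b2@13:R b4@14:L]
Beat 10 (L): throw ball1 h=6 -> lands@16:L; in-air after throw: [b3@11:R b5@12:L b2@13:R b4@14:L b1@16:L]
Beat 11 (R): throw ball3 h=7 -> lands@18:L; in-air after throw: [b5@12:L b2@13:R b4@14:L b1@16:L b3@18:L]
Ball 3: thrown@2 h=6 -> first land @8; rethrown@8 h=3 -> second land @11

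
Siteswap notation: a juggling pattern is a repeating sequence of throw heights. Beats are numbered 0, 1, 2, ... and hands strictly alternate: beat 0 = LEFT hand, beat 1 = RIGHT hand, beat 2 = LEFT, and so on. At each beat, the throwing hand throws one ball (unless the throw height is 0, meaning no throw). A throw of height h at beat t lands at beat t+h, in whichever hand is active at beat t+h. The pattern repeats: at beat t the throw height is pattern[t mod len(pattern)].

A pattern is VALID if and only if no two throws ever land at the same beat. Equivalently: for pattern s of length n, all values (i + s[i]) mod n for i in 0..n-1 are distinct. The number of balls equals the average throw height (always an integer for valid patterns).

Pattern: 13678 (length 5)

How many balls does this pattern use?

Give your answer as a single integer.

Pattern = [1, 3, 6, 7, 8], length n = 5
  position 0: throw height = 1, running sum = 1
  position 1: throw height = 3, running sum = 4
  position 2: throw height = 6, running sum = 10
  position 3: throw height = 7, running sum = 17
  position 4: throw height = 8, running sum = 25
Total sum = 25; balls = sum / n = 25 / 5 = 5

Answer: 5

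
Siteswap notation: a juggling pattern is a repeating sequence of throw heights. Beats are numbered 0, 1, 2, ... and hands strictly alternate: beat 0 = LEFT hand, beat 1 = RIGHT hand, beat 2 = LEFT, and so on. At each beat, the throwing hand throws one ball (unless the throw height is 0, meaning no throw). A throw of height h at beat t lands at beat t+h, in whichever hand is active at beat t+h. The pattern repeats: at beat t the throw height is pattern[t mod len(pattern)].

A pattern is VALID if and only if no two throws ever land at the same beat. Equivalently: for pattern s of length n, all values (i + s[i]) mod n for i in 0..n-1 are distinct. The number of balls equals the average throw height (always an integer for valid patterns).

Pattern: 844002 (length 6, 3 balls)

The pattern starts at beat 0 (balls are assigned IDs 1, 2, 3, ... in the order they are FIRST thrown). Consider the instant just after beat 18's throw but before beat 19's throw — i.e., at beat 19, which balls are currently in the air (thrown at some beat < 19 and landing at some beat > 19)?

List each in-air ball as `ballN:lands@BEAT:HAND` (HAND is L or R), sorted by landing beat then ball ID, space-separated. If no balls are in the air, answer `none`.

Answer: ball1:lands@20:L ball3:lands@26:L

Derivation:
Beat 0 (L): throw ball1 h=8 -> lands@8:L; in-air after throw: [b1@8:L]
Beat 1 (R): throw ball2 h=4 -> lands@5:R; in-air after throw: [b2@5:R b1@8:L]
Beat 2 (L): throw ball3 h=4 -> lands@6:L; in-air after throw: [b2@5:R b3@6:L b1@8:L]
Beat 5 (R): throw ball2 h=2 -> lands@7:R; in-air after throw: [b3@6:L b2@7:R b1@8:L]
Beat 6 (L): throw ball3 h=8 -> lands@14:L; in-air after throw: [b2@7:R b1@8:L b3@14:L]
Beat 7 (R): throw ball2 h=4 -> lands@11:R; in-air after throw: [b1@8:L b2@11:R b3@14:L]
Beat 8 (L): throw ball1 h=4 -> lands@12:L; in-air after throw: [b2@11:R b1@12:L b3@14:L]
Beat 11 (R): throw ball2 h=2 -> lands@13:R; in-air after throw: [b1@12:L b2@13:R b3@14:L]
Beat 12 (L): throw ball1 h=8 -> lands@20:L; in-air after throw: [b2@13:R b3@14:L b1@20:L]
Beat 13 (R): throw ball2 h=4 -> lands@17:R; in-air after throw: [b3@14:L b2@17:R b1@20:L]
Beat 14 (L): throw ball3 h=4 -> lands@18:L; in-air after throw: [b2@17:R b3@18:L b1@20:L]
Beat 17 (R): throw ball2 h=2 -> lands@19:R; in-air after throw: [b3@18:L b2@19:R b1@20:L]
Beat 18 (L): throw ball3 h=8 -> lands@26:L; in-air after throw: [b2@19:R b1@20:L b3@26:L]
Beat 19 (R): throw ball2 h=4 -> lands@23:R; in-air after throw: [b1@20:L b2@23:R b3@26:L]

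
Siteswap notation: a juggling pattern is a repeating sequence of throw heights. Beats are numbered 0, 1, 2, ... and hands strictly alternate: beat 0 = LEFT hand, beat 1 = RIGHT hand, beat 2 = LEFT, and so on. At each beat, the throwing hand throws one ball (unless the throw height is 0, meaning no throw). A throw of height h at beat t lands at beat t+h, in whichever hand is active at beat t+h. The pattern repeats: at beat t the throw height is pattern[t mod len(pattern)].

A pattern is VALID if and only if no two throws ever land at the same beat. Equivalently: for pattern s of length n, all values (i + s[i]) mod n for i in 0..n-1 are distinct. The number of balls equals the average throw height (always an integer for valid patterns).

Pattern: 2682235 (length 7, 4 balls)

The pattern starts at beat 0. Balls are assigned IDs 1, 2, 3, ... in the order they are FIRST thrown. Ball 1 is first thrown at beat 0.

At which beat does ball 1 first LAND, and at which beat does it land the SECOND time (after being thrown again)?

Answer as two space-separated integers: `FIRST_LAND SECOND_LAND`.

Answer: 2 10

Derivation:
Beat 0 (L): throw ball1 h=2 -> lands@2:L; in-air after throw: [b1@2:L]
Beat 1 (R): throw ball2 h=6 -> lands@7:R; in-air after throw: [b1@2:L b2@7:R]
Beat 2 (L): throw ball1 h=8 -> lands@10:L; in-air after throw: [b2@7:R b1@10:L]
Beat 3 (R): throw ball3 h=2 -> lands@5:R; in-air after throw: [b3@5:R b2@7:R b1@10:L]
Beat 4 (L): throw ball4 h=2 -> lands@6:L; in-air after throw: [b3@5:R b4@6:L b2@7:R b1@10:L]
Beat 5 (R): throw ball3 h=3 -> lands@8:L; in-air after throw: [b4@6:L b2@7:R b3@8:L b1@10:L]
Beat 6 (L): throw ball4 h=5 -> lands@11:R; in-air after throw: [b2@7:R b3@8:L b1@10:L b4@11:R]
Beat 7 (R): throw ball2 h=2 -> lands@9:R; in-air after throw: [b3@8:L b2@9:R b1@10:L b4@11:R]
Beat 8 (L): throw ball3 h=6 -> lands@14:L; in-air after throw: [b2@9:R b1@10:L b4@11:R b3@14:L]
Beat 9 (R): throw ball2 h=8 -> lands@17:R; in-air after throw: [b1@10:L b4@11:R b3@14:L b2@17:R]
Beat 10 (L): throw ball1 h=2 -> lands@12:L; in-air after throw: [b4@11:R b1@12:L b3@14:L b2@17:R]
Ball 1: thrown@0 h=2 -> first land @2; rethrown@2 h=8 -> second land @10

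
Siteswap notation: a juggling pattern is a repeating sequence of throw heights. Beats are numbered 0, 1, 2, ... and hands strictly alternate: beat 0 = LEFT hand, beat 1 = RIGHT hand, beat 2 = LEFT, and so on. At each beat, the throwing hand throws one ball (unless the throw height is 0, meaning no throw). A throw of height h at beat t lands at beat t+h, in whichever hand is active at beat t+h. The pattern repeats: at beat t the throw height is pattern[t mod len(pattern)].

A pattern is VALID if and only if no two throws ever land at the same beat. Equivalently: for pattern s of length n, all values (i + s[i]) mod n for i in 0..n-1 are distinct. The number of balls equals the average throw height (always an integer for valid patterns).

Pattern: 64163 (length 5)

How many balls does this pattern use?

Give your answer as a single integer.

Answer: 4

Derivation:
Pattern = [6, 4, 1, 6, 3], length n = 5
  position 0: throw height = 6, running sum = 6
  position 1: throw height = 4, running sum = 10
  position 2: throw height = 1, running sum = 11
  position 3: throw height = 6, running sum = 17
  position 4: throw height = 3, running sum = 20
Total sum = 20; balls = sum / n = 20 / 5 = 4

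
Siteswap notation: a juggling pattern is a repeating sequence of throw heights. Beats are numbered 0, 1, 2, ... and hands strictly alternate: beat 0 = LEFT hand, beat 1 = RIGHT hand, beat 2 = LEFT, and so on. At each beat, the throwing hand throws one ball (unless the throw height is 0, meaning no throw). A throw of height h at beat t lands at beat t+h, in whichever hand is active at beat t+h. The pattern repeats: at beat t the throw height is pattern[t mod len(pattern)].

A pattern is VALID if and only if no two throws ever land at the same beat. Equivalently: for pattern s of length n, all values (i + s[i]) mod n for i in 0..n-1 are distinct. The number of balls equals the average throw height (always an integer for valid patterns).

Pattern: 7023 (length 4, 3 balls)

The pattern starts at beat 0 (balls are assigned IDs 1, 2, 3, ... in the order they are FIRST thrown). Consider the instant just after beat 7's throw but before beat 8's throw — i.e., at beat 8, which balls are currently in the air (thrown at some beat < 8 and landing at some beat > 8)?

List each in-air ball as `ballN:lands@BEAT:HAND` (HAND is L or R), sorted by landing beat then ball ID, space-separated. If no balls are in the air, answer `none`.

Beat 0 (L): throw ball1 h=7 -> lands@7:R; in-air after throw: [b1@7:R]
Beat 2 (L): throw ball2 h=2 -> lands@4:L; in-air after throw: [b2@4:L b1@7:R]
Beat 3 (R): throw ball3 h=3 -> lands@6:L; in-air after throw: [b2@4:L b3@6:L b1@7:R]
Beat 4 (L): throw ball2 h=7 -> lands@11:R; in-air after throw: [b3@6:L b1@7:R b2@11:R]
Beat 6 (L): throw ball3 h=2 -> lands@8:L; in-air after throw: [b1@7:R b3@8:L b2@11:R]
Beat 7 (R): throw ball1 h=3 -> lands@10:L; in-air after throw: [b3@8:L b1@10:L b2@11:R]
Beat 8 (L): throw ball3 h=7 -> lands@15:R; in-air after throw: [b1@10:L b2@11:R b3@15:R]

Answer: ball1:lands@10:L ball2:lands@11:R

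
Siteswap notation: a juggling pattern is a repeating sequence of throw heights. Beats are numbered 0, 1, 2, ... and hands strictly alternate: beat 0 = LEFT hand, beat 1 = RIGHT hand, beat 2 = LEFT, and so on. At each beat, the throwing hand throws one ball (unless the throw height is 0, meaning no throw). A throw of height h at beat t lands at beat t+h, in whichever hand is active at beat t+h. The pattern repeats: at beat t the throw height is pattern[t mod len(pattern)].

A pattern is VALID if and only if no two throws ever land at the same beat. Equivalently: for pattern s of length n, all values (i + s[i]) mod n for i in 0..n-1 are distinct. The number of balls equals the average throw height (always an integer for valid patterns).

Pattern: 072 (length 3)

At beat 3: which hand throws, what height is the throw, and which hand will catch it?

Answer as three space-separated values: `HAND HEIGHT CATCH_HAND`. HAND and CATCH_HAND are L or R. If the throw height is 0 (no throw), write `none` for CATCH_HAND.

Beat 3: 3 mod 2 = 1, so hand = R
Throw height = pattern[3 mod 3] = pattern[0] = 0

Answer: R 0 none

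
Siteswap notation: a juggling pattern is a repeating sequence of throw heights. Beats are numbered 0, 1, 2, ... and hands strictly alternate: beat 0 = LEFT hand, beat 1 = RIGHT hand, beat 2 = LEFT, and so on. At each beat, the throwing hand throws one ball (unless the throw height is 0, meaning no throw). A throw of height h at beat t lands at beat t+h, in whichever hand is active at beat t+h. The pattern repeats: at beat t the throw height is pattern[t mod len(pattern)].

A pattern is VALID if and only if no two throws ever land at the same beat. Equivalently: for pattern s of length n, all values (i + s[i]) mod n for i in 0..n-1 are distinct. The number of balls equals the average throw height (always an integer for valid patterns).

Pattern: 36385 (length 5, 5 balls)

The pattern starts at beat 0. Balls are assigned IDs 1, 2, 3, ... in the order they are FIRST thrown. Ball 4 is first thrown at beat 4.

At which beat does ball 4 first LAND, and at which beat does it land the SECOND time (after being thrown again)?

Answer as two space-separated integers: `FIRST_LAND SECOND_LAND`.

Beat 0 (L): throw ball1 h=3 -> lands@3:R; in-air after throw: [b1@3:R]
Beat 1 (R): throw ball2 h=6 -> lands@7:R; in-air after throw: [b1@3:R b2@7:R]
Beat 2 (L): throw ball3 h=3 -> lands@5:R; in-air after throw: [b1@3:R b3@5:R b2@7:R]
Beat 3 (R): throw ball1 h=8 -> lands@11:R; in-air after throw: [b3@5:R b2@7:R b1@11:R]
Beat 4 (L): throw ball4 h=5 -> lands@9:R; in-air after throw: [b3@5:R b2@7:R b4@9:R b1@11:R]
Beat 5 (R): throw ball3 h=3 -> lands@8:L; in-air after throw: [b2@7:R b3@8:L b4@9:R b1@11:R]
Beat 6 (L): throw ball5 h=6 -> lands@12:L; in-air after throw: [b2@7:R b3@8:L b4@9:R b1@11:R b5@12:L]
Beat 7 (R): throw ball2 h=3 -> lands@10:L; in-air after throw: [b3@8:L b4@9:R b2@10:L b1@11:R b5@12:L]
Beat 8 (L): throw ball3 h=8 -> lands@16:L; in-air after throw: [b4@9:R b2@10:L b1@11:R b5@12:L b3@16:L]
Beat 9 (R): throw ball4 h=5 -> lands@14:L; in-air after throw: [b2@10:L b1@11:R b5@12:L b4@14:L b3@16:L]
Beat 10 (L): throw ball2 h=3 -> lands@13:R; in-air after throw: [b1@11:R b5@12:L b2@13:R b4@14:L b3@16:L]
Beat 11 (R): throw ball1 h=6 -> lands@17:R; in-air after throw: [b5@12:L b2@13:R b4@14:L b3@16:L b1@17:R]
Beat 12 (L): throw ball5 h=3 -> lands@15:R; in-air after throw: [b2@13:R b4@14:L b5@15:R b3@16:L b1@17:R]
Beat 13 (R): throw ball2 h=8 -> lands@21:R; in-air after throw: [b4@14:L b5@15:R b3@16:L b1@17:R b2@21:R]
Beat 14 (L): throw ball4 h=5 -> lands@19:R; in-air after throw: [b5@15:R b3@16:L b1@17:R b4@19:R b2@21:R]
Ball 4: thrown@4 h=5 -> first land @9; rethrown@9 h=5 -> second land @14

Answer: 9 14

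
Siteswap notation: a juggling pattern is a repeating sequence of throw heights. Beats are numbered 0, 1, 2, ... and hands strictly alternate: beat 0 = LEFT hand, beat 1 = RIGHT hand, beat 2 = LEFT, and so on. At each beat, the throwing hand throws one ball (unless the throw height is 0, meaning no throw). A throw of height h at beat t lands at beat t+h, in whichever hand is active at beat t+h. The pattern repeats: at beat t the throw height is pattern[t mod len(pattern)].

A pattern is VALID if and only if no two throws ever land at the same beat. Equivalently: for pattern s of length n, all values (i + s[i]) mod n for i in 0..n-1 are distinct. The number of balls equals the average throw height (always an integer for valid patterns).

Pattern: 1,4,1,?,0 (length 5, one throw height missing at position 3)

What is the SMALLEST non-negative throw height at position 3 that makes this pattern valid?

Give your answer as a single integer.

i=0: (0 + 1) mod 5 = 1
i=1: (1 + 4) mod 5 = 0
i=2: (2 + 1) mod 5 = 3
i=3: s[i]=? (unknown)
i=4: (4 + 0) mod 5 = 4
Known residues: [0, 1, 3, 4]; need a permutation of 0..4, so missing residue r = 2
Need (3 + s) mod 5 = 2; smallest s = (2 - 3) mod 5 = 4

Answer: 4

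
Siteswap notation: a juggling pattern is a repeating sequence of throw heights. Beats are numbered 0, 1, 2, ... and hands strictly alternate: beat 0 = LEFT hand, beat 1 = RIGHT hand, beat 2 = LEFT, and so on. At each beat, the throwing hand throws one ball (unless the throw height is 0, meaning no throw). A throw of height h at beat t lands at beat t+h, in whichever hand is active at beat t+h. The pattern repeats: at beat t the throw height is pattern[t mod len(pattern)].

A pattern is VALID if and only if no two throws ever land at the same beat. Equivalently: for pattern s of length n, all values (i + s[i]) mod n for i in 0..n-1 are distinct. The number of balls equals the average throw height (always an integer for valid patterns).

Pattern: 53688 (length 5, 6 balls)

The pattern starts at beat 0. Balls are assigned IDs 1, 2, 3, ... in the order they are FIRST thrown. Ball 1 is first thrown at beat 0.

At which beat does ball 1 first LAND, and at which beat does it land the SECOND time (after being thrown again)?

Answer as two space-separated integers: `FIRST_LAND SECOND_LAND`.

Beat 0 (L): throw ball1 h=5 -> lands@5:R; in-air after throw: [b1@5:R]
Beat 1 (R): throw ball2 h=3 -> lands@4:L; in-air after throw: [b2@4:L b1@5:R]
Beat 2 (L): throw ball3 h=6 -> lands@8:L; in-air after throw: [b2@4:L b1@5:R b3@8:L]
Beat 3 (R): throw ball4 h=8 -> lands@11:R; in-air after throw: [b2@4:L b1@5:R b3@8:L b4@11:R]
Beat 4 (L): throw ball2 h=8 -> lands@12:L; in-air after throw: [b1@5:R b3@8:L b4@11:R b2@12:L]
Beat 5 (R): throw ball1 h=5 -> lands@10:L; in-air after throw: [b3@8:L b1@10:L b4@11:R b2@12:L]
Beat 6 (L): throw ball5 h=3 -> lands@9:R; in-air after throw: [b3@8:L b5@9:R b1@10:L b4@11:R b2@12:L]
Beat 7 (R): throw ball6 h=6 -> lands@13:R; in-air after throw: [b3@8:L b5@9:R b1@10:L b4@11:R b2@12:L b6@13:R]
Beat 8 (L): throw ball3 h=8 -> lands@16:L; in-air after throw: [b5@9:R b1@10:L b4@11:R b2@12:L b6@13:R b3@16:L]
Beat 9 (R): throw ball5 h=8 -> lands@17:R; in-air after throw: [b1@10:L b4@11:R b2@12:L b6@13:R b3@16:L b5@17:R]
Beat 10 (L): throw ball1 h=5 -> lands@15:R; in-air after throw: [b4@11:R b2@12:L b6@13:R b1@15:R b3@16:L b5@17:R]
Ball 1: thrown@0 h=5 -> first land @5; rethrown@5 h=5 -> second land @10

Answer: 5 10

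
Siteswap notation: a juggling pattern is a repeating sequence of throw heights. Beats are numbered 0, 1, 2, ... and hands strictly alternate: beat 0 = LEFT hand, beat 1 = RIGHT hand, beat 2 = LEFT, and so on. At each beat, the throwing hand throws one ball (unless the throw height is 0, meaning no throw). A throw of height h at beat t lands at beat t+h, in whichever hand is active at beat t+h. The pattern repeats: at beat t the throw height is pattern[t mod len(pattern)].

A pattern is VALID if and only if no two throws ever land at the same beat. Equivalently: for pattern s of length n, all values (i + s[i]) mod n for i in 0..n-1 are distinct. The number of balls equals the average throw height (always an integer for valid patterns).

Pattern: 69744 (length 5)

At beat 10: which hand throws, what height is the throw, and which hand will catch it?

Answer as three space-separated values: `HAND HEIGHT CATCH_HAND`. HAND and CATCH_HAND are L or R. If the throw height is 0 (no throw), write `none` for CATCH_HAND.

Answer: L 6 L

Derivation:
Beat 10: 10 mod 2 = 0, so hand = L
Throw height = pattern[10 mod 5] = pattern[0] = 6
Lands at beat 10+6=16, 16 mod 2 = 0, so catch hand = L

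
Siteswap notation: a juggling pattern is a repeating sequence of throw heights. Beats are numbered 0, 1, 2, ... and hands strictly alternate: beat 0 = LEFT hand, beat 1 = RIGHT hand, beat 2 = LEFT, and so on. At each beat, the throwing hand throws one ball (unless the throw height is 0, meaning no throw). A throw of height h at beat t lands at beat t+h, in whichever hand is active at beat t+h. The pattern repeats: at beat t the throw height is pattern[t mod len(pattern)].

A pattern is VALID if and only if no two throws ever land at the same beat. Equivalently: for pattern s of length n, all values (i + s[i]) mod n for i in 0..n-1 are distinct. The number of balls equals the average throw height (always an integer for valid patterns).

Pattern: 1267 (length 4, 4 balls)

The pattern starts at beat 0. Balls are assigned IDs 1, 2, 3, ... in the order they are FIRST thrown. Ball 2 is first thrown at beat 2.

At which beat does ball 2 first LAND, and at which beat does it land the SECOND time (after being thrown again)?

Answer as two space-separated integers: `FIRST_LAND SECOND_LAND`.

Answer: 8 9

Derivation:
Beat 0 (L): throw ball1 h=1 -> lands@1:R; in-air after throw: [b1@1:R]
Beat 1 (R): throw ball1 h=2 -> lands@3:R; in-air after throw: [b1@3:R]
Beat 2 (L): throw ball2 h=6 -> lands@8:L; in-air after throw: [b1@3:R b2@8:L]
Beat 3 (R): throw ball1 h=7 -> lands@10:L; in-air after throw: [b2@8:L b1@10:L]
Beat 4 (L): throw ball3 h=1 -> lands@5:R; in-air after throw: [b3@5:R b2@8:L b1@10:L]
Beat 5 (R): throw ball3 h=2 -> lands@7:R; in-air after throw: [b3@7:R b2@8:L b1@10:L]
Beat 6 (L): throw ball4 h=6 -> lands@12:L; in-air after throw: [b3@7:R b2@8:L b1@10:L b4@12:L]
Beat 7 (R): throw ball3 h=7 -> lands@14:L; in-air after throw: [b2@8:L b1@10:L b4@12:L b3@14:L]
Beat 8 (L): throw ball2 h=1 -> lands@9:R; in-air after throw: [b2@9:R b1@10:L b4@12:L b3@14:L]
Beat 9 (R): throw ball2 h=2 -> lands@11:R; in-air after throw: [b1@10:L b2@11:R b4@12:L b3@14:L]
Ball 2: thrown@2 h=6 -> first land @8; rethrown@8 h=1 -> second land @9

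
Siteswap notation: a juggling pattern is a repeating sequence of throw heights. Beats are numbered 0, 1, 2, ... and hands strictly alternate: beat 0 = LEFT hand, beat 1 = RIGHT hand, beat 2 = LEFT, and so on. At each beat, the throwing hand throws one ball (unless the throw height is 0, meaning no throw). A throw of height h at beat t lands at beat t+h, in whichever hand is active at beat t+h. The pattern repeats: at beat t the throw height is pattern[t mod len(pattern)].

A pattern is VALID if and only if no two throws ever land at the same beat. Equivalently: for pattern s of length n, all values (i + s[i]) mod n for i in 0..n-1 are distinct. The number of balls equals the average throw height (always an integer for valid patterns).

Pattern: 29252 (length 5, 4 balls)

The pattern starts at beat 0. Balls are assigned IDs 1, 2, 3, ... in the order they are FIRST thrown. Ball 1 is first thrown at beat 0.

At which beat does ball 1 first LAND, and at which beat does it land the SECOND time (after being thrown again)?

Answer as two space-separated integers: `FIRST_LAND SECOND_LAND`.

Beat 0 (L): throw ball1 h=2 -> lands@2:L; in-air after throw: [b1@2:L]
Beat 1 (R): throw ball2 h=9 -> lands@10:L; in-air after throw: [b1@2:L b2@10:L]
Beat 2 (L): throw ball1 h=2 -> lands@4:L; in-air after throw: [b1@4:L b2@10:L]
Beat 3 (R): throw ball3 h=5 -> lands@8:L; in-air after throw: [b1@4:L b3@8:L b2@10:L]
Beat 4 (L): throw ball1 h=2 -> lands@6:L; in-air after throw: [b1@6:L b3@8:L b2@10:L]
Ball 1: thrown@0 h=2 -> first land @2; rethrown@2 h=2 -> second land @4

Answer: 2 4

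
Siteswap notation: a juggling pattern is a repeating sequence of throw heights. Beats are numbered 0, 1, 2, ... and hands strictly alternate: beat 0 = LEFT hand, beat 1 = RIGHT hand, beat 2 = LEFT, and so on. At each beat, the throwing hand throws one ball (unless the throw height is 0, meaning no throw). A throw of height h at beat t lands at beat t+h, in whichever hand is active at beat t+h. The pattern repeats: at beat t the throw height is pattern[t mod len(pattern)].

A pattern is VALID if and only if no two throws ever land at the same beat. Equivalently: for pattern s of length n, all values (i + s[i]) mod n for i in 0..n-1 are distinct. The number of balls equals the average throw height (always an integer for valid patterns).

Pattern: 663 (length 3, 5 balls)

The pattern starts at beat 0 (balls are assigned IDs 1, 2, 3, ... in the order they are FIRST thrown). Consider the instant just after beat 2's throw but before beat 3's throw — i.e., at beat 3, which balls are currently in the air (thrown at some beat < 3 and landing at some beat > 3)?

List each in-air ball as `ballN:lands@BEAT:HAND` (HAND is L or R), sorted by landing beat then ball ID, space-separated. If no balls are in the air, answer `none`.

Answer: ball3:lands@5:R ball1:lands@6:L ball2:lands@7:R

Derivation:
Beat 0 (L): throw ball1 h=6 -> lands@6:L; in-air after throw: [b1@6:L]
Beat 1 (R): throw ball2 h=6 -> lands@7:R; in-air after throw: [b1@6:L b2@7:R]
Beat 2 (L): throw ball3 h=3 -> lands@5:R; in-air after throw: [b3@5:R b1@6:L b2@7:R]
Beat 3 (R): throw ball4 h=6 -> lands@9:R; in-air after throw: [b3@5:R b1@6:L b2@7:R b4@9:R]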